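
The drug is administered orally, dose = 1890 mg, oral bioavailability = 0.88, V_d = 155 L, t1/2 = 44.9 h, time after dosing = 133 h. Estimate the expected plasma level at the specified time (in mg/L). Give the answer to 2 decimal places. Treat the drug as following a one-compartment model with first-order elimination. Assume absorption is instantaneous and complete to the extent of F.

Amount reaching circulation = F × Dose = 0.88 × 1890 = 1663 mg
C₀ = F·Dose / Vd = 1663 / 155 = 10.73 mg/L
k = ln2 / t½ = 0.693147 / 44.9 = 0.01544 h⁻¹
C = C₀ · e^(−k·t) = 10.73 × e^(−0.01544 × 133)
  = 10.73 × 0.1283 = 1.377 mg/L

1.38 mg/L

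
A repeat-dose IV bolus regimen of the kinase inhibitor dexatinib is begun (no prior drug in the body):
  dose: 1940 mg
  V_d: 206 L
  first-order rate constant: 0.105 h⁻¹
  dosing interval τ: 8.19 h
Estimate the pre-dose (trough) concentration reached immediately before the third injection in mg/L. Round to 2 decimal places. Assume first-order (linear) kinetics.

5.67 mg/L

C₀ per dose = Dose / Vd = 1940 / 206 = 9.417 mg/L
Fraction remaining after one interval: r = e^(−kτ) = e^(−0.1050 × 8.19) = 0.4232
Before dose 3, 2 doses have been given (aged 1τ, 2τ).
C_trough = C₀ × (r + r²) = 9.417 × (0.4232 + 0.1791) = 5.672 mg/L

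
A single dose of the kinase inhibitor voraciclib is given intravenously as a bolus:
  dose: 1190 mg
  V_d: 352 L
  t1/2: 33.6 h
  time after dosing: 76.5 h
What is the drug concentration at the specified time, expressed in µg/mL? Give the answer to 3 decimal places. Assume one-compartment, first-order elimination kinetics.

C₀ = Dose / Vd = 1190 / 352 = 3.381 mg/L
k = ln2 / t½ = 0.693147 / 33.6 = 0.02063 h⁻¹
C = C₀ · e^(−k·t) = 3.381 × e^(−0.02063 × 76.5)
  = 3.381 × 0.2063 = 0.6975 mg/L
(0.6975 mg/L = 0.6975 µg/mL)

0.698 µg/mL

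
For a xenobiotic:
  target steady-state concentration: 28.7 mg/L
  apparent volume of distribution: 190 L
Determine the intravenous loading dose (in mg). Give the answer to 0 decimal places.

LD = Css × Vd = 28.7 × 190 = 5453 mg

5453 mg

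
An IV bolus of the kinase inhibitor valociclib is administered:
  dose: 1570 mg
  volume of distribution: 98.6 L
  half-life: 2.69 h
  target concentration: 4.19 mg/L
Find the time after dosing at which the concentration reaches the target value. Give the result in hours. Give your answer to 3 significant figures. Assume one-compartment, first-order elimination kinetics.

5.18 h

C₀ = Dose / Vd = 1570 / 98.6 = 15.92 mg/L
k = ln2 / t½ = 0.693147 / 2.69 = 0.2577 h⁻¹
t = ln(C₀ / C) / k = ln(15.92 / 4.19) / 0.2577
  = ln(3.800) / 0.2577 = 1.335 / 0.2577 = 5.180 h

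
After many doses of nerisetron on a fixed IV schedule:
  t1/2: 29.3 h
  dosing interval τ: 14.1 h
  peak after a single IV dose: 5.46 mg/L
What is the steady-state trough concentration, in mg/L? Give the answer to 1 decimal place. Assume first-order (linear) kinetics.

13.8 mg/L

k = ln2 / t½ = 0.693147 / 29.3 = 0.02366 h⁻¹
e^(−kτ) = e^(−0.02366 × 14.1) = 0.7163
Accumulation ratio R = 1 / (1 − e^(−kτ)) = 1 / (1 − 0.7163) = 3.525
Steady-state trough = C₀ × R × e^(−kτ) = 5.46 × 3.525 × 0.7163 = 13.79 mg/L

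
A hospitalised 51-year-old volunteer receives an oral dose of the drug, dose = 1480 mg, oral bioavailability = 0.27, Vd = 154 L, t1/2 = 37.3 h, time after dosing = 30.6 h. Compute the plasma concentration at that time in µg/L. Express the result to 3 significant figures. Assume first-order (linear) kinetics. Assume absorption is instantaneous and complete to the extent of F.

1470 µg/L

Amount reaching circulation = F × Dose = 0.27 × 1480 = 399.6 mg
C₀ = F·Dose / Vd = 399.6 / 154 = 2.595 mg/L
k = ln2 / t½ = 0.693147 / 37.3 = 0.01858 h⁻¹
C = C₀ · e^(−k·t) = 2.595 × e^(−0.01858 × 30.6)
  = 2.595 × 0.5663 = 1.470 mg/L
Convert: 1.470 mg/L × 1000 = 1470 µg/L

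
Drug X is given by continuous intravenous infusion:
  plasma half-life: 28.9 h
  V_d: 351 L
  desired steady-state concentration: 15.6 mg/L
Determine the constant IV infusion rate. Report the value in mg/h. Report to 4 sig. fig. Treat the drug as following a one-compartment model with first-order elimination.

131.3 mg/h

k = ln2 / t½ = 0.693147 / 28.9 = 0.02398 h⁻¹
CL = k × Vd = 0.02398 × 351 = 8.417 L/h
At steady state, infusion rate R₀ = Css × CL = 15.6 × 8.417 = 131.3 mg/h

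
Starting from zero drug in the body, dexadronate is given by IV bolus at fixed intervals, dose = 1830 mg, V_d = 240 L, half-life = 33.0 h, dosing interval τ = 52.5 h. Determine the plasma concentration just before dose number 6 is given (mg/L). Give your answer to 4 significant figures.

3.774 mg/L

C₀ per dose = Dose / Vd = 1830 / 240 = 7.625 mg/L
k = ln2 / t½ = 0.693147 / 33.0 = 0.02100 h⁻¹
Fraction remaining after one interval: r = e^(−kτ) = e^(−0.02100 × 52.5) = 0.3320
Before dose 6, 5 doses have been given (aged 1τ, 2τ, 3τ, 4τ, 5τ).
C_trough = C₀ × (r + r² + … + r^5) = C₀ × r(1−r^5)/(1−r)
        = 7.625 × 0.3320 × (1 − 0.004034) / (1 − 0.3320) = 3.774 mg/L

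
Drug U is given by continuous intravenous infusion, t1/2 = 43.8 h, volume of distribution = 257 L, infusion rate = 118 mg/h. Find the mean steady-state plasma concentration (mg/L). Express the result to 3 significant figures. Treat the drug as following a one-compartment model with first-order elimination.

k = ln2 / t½ = 0.693147 / 43.8 = 0.01583 h⁻¹
CL = k × Vd = 0.01583 × 257 = 4.068 L/h
At steady state Css = R₀ / CL = 118 / 4.068 = 29.01 mg/L

29.0 mg/L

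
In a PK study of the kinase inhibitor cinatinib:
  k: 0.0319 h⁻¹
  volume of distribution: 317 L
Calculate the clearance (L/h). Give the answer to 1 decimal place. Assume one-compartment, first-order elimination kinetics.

10.1 L/h

CL = k × Vd = 0.0319 × 317 = 10.11 L/h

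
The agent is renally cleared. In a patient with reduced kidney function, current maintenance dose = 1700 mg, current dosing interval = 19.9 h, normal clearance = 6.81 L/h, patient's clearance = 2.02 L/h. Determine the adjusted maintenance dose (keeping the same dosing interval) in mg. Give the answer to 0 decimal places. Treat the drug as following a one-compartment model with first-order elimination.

To keep the same average steady-state level, dosing rate must scale with clearance.
CL ratio = 2.02 / 6.81 = 0.2966
New dose (same interval) = 1700 × 0.2966 = 504.2 mg

504 mg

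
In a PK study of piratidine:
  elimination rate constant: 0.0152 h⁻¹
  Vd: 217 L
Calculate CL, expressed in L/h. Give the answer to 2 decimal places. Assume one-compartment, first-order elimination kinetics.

CL = k × Vd = 0.0152 × 217 = 3.298 L/h

3.30 L/h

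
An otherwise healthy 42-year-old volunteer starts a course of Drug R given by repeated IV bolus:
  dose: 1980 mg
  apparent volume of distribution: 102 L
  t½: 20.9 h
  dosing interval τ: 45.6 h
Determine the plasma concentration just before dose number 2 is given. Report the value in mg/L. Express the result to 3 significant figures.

4.28 mg/L

C₀ per dose = Dose / Vd = 1980 / 102 = 19.41 mg/L
k = ln2 / t½ = 0.693147 / 20.9 = 0.03316 h⁻¹
Fraction remaining after one interval: r = e^(−kτ) = e^(−0.03316 × 45.6) = 0.2204
Before dose 2, 1 dose has been given (aged 1τ).
C_trough = C₀ × r = 19.41 × 0.2204 = 4.278 mg/L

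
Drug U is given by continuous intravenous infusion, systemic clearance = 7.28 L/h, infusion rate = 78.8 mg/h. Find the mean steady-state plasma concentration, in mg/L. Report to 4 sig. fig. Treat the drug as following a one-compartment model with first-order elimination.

10.82 mg/L

At steady state Css = R₀ / CL = 78.8 / 7.280 = 10.82 mg/L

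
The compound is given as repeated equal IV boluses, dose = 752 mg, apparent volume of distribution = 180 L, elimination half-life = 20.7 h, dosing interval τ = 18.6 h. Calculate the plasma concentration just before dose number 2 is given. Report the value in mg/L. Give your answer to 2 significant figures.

C₀ per dose = Dose / Vd = 752 / 180 = 4.178 mg/L
k = ln2 / t½ = 0.693147 / 20.7 = 0.03349 h⁻¹
Fraction remaining after one interval: r = e^(−kτ) = e^(−0.03349 × 18.6) = 0.5364
Before dose 2, 1 dose has been given (aged 1τ).
C_trough = C₀ × r = 4.178 × 0.5364 = 2.241 mg/L

2.2 mg/L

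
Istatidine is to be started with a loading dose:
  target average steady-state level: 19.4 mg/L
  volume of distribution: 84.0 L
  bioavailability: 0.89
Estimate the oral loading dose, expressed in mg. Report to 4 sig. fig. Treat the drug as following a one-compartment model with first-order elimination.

1831 mg

LD = Css × Vd / F = 19.4 × 84.0 / 0.89 = 1831 mg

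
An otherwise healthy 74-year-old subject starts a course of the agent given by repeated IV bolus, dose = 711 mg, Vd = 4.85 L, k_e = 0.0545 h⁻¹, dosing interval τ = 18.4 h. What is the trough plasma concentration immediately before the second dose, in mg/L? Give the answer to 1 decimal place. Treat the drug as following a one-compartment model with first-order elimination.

53.8 mg/L

C₀ per dose = Dose / Vd = 711 / 4.85 = 146.6 mg/L
Fraction remaining after one interval: r = e^(−kτ) = e^(−0.05450 × 18.4) = 0.3669
Before dose 2, 1 dose has been given (aged 1τ).
C_trough = C₀ × r = 146.6 × 0.3669 = 53.79 mg/L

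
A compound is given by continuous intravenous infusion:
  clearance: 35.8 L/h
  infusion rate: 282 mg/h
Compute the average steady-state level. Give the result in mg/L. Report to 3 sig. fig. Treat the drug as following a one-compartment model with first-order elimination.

7.88 mg/L

At steady state Css = R₀ / CL = 282 / 35.80 = 7.877 mg/L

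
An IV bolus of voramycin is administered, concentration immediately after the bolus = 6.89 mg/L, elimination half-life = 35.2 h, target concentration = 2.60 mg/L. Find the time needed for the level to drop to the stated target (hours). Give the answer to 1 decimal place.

k = ln2 / t½ = 0.693147 / 35.2 = 0.01969 h⁻¹
t = ln(C₀ / C) / k = ln(6.890 / 2.60) / 0.01969
  = ln(2.650) / 0.01969 = 0.9746 / 0.01969 = 49.50 h

49.5 h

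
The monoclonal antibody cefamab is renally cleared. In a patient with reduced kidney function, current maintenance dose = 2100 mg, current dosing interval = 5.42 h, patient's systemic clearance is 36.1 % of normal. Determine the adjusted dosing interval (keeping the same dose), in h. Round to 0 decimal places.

15 h

To keep the same average steady-state level, dosing rate must scale with clearance.
CL ratio = 36.1 / 100 = 0.3610
New interval (same dose) = 5.42 / 0.3610 = 15.01 h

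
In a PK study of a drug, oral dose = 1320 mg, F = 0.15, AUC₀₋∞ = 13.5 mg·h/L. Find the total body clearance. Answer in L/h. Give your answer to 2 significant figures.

CL = F·Dose / AUC = 0.15 × 1320 / 13.5 = 14.67 L/h

15 L/h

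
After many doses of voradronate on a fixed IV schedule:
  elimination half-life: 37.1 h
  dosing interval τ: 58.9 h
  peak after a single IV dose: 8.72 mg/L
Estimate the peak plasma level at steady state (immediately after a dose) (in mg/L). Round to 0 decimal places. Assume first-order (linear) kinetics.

k = ln2 / t½ = 0.693147 / 37.1 = 0.01868 h⁻¹
e^(−kτ) = e^(−0.01868 × 58.9) = 0.3328
Accumulation ratio R = 1 / (1 − e^(−kτ)) = 1 / (1 − 0.3328) = 1.499
Steady-state peak = C₀ × R = 8.72 × 1.499 = 13.07 mg/L

13 mg/L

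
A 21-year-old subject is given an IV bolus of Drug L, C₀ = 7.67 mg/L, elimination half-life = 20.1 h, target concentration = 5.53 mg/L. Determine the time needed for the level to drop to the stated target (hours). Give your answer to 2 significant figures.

9.5 h

k = ln2 / t½ = 0.693147 / 20.1 = 0.03448 h⁻¹
t = ln(C₀ / C) / k = ln(7.670 / 5.53) / 0.03448
  = ln(1.387) / 0.03448 = 0.3271 / 0.03448 = 9.487 h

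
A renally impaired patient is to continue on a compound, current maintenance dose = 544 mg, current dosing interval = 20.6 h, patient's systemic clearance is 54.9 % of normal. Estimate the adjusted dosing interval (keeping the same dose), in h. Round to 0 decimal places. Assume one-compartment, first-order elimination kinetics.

38 h

To keep the same average steady-state level, dosing rate must scale with clearance.
CL ratio = 54.9 / 100 = 0.5490
New interval (same dose) = 20.6 / 0.5490 = 37.52 h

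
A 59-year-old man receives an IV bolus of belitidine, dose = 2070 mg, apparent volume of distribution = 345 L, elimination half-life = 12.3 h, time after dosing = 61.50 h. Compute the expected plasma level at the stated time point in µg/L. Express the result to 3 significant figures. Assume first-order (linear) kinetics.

188 µg/L

C₀ = Dose / Vd = 2070 / 345 = 6.000 mg/L
k = ln2 / t½ = 0.693147 / 12.3 = 0.05635 h⁻¹
t / t½ = 61.50 / 12.3 = 5 half-lives
C = C₀ × (1/2)^5 = 6.000 × 0.03125 = 0.1875 mg/L
Convert: 0.1875 mg/L × 1000 = 187.5 µg/L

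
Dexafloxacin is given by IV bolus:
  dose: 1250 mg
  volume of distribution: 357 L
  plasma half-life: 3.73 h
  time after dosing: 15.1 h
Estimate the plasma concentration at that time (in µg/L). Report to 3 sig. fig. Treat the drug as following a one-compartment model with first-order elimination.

C₀ = Dose / Vd = 1250 / 357 = 3.501 mg/L
k = ln2 / t½ = 0.693147 / 3.73 = 0.1858 h⁻¹
C = C₀ · e^(−k·t) = 3.501 × e^(−0.1858 × 15.1)
  = 3.501 × 0.06047 = 0.2117 mg/L
Convert: 0.2117 mg/L × 1000 = 211.7 µg/L

212 µg/L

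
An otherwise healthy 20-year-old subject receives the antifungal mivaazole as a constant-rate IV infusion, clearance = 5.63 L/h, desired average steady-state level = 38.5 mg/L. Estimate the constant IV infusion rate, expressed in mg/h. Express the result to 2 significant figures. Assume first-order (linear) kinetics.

At steady state, infusion rate R₀ = Css × CL = 38.5 × 5.630 = 216.8 mg/h

220 mg/h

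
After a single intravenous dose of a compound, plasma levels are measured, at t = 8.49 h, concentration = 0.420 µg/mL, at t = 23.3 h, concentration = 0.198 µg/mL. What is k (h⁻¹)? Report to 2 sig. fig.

k = ln(C₁/C₂) / (t₂ − t₁) = ln(0.420/0.198) / (23.3 − 8.49)
  = 0.7520 / 14.81 = 0.05078 h⁻¹

0.051 h⁻¹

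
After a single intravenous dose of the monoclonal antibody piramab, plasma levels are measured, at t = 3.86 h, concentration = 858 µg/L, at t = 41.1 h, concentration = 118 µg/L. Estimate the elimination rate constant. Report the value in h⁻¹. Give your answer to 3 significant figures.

0.0533 h⁻¹

k = ln(C₁/C₂) / (t₂ − t₁) = ln(858/118) / (41.1 − 3.86)
  = 1.984 / 37.24 = 0.05328 h⁻¹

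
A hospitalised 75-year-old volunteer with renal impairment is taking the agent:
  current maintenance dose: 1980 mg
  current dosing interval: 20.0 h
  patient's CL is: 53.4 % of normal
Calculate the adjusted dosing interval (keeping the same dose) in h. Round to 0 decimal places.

To keep the same average steady-state level, dosing rate must scale with clearance.
CL ratio = 53.4 / 100 = 0.5340
New interval (same dose) = 20.0 / 0.5340 = 37.45 h

37 h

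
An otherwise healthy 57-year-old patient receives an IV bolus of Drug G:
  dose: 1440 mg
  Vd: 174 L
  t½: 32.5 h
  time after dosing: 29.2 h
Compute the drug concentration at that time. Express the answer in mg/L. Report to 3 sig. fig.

C₀ = Dose / Vd = 1440 / 174 = 8.276 mg/L
k = ln2 / t½ = 0.693147 / 32.5 = 0.02133 h⁻¹
C = C₀ · e^(−k·t) = 8.276 × e^(−0.02133 × 29.2)
  = 8.276 × 0.5364 = 4.439 mg/L

4.44 mg/L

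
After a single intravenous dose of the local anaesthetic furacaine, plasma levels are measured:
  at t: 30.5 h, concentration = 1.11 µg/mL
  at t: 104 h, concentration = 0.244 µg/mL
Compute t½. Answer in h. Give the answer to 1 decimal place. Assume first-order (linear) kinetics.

33.6 h

k = ln(C₁/C₂) / (t₂ − t₁) = ln(1.11/0.244) / (104 − 30.5)
  = 1.515 / 73.50 = 0.02061 h⁻¹
t½ = ln2 / k = 0.693147 / 0.02061 = 33.63 h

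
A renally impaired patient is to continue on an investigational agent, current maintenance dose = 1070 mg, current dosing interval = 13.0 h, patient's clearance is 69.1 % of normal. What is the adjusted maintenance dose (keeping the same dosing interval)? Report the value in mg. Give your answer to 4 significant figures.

739.4 mg

To keep the same average steady-state level, dosing rate must scale with clearance.
CL ratio = 69.1 / 100 = 0.6910
New dose (same interval) = 1070 × 0.6910 = 739.4 mg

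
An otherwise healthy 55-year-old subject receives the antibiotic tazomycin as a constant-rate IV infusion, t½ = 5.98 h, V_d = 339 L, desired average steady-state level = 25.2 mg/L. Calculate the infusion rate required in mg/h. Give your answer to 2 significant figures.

990 mg/h

k = ln2 / t½ = 0.693147 / 5.98 = 0.1159 h⁻¹
CL = k × Vd = 0.1159 × 339 = 39.29 L/h
At steady state, infusion rate R₀ = Css × CL = 25.2 × 39.29 = 990.1 mg/h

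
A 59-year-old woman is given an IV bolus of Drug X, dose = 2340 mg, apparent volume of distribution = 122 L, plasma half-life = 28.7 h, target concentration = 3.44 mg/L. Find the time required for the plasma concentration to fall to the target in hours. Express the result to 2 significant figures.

71 h

C₀ = Dose / Vd = 2340 / 122 = 19.18 mg/L
k = ln2 / t½ = 0.693147 / 28.7 = 0.02415 h⁻¹
t = ln(C₀ / C) / k = ln(19.18 / 3.44) / 0.02415
  = ln(5.576) / 0.02415 = 1.718 / 0.02415 = 71.14 h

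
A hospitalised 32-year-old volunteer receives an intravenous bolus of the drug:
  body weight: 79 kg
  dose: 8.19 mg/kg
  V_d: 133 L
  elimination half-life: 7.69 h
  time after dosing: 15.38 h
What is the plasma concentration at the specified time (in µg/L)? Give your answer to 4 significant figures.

1216 µg/L

Total dose = 8.19 × 79 = 647.0 mg
C₀ = Dose / Vd = 647.0 / 133 = 4.865 mg/L
k = ln2 / t½ = 0.693147 / 7.69 = 0.09014 h⁻¹
t / t½ = 15.38 / 7.69 = 2 half-lives
C = C₀ × (1/2)^2 = 4.865 × 0.2500 = 1.216 mg/L
Convert: 1.216 mg/L × 1000 = 1216 µg/L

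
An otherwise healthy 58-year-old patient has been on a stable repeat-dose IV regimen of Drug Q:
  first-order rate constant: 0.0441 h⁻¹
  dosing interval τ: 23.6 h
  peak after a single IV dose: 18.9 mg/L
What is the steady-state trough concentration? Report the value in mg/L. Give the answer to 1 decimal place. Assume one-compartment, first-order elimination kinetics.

10.3 mg/L

e^(−kτ) = e^(−0.04410 × 23.6) = 0.3532
Accumulation ratio R = 1 / (1 − e^(−kτ)) = 1 / (1 − 0.3532) = 1.546
Steady-state trough = C₀ × R × e^(−kτ) = 18.9 × 1.546 × 0.3532 = 10.32 mg/L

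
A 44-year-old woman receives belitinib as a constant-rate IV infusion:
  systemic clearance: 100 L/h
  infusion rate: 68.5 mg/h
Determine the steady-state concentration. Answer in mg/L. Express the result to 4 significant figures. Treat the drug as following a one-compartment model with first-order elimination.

0.6850 mg/L

At steady state Css = R₀ / CL = 68.5 / 100.0 = 0.6850 mg/L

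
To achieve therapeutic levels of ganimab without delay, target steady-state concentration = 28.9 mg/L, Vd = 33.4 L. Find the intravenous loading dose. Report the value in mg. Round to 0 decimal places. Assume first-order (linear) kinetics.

965 mg

LD = Css × Vd = 28.9 × 33.4 = 965.3 mg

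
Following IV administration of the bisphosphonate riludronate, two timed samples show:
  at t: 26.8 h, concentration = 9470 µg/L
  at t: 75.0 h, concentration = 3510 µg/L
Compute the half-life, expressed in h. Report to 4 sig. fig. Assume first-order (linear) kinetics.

33.66 h

k = ln(C₁/C₂) / (t₂ − t₁) = ln(9470/3510) / (75.0 − 26.8)
  = 0.9925 / 48.20 = 0.02059 h⁻¹
t½ = ln2 / k = 0.693147 / 0.02059 = 33.66 h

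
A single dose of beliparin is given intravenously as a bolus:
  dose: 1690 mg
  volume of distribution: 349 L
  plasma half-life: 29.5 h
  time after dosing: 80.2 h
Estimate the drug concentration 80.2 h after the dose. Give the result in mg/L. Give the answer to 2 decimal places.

C₀ = Dose / Vd = 1690 / 349 = 4.842 mg/L
k = ln2 / t½ = 0.693147 / 29.5 = 0.02350 h⁻¹
C = C₀ · e^(−k·t) = 4.842 × e^(−0.02350 × 80.2)
  = 4.842 × 0.1519 = 0.7355 mg/L

0.74 mg/L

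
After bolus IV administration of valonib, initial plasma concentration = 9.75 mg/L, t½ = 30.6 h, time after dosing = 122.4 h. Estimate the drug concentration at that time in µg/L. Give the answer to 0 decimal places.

k = ln2 / t½ = 0.693147 / 30.6 = 0.02265 h⁻¹
t / t½ = 122.4 / 30.6 = 4 half-lives
C = C₀ × (1/2)^4 = 9.750 × 0.06250 = 0.6094 mg/L
Convert: 0.6094 mg/L × 1000 = 609.4 µg/L

609 µg/L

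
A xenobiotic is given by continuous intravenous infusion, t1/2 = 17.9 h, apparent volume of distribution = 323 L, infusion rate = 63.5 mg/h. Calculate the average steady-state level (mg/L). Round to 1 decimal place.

5.1 mg/L

k = ln2 / t½ = 0.693147 / 17.9 = 0.03872 h⁻¹
CL = k × Vd = 0.03872 × 323 = 12.51 L/h
At steady state Css = R₀ / CL = 63.5 / 12.51 = 5.076 mg/L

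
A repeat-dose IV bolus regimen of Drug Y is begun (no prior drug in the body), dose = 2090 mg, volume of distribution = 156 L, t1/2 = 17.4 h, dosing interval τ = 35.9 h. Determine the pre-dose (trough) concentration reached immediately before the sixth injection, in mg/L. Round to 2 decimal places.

C₀ per dose = Dose / Vd = 2090 / 156 = 13.40 mg/L
k = ln2 / t½ = 0.693147 / 17.4 = 0.03984 h⁻¹
Fraction remaining after one interval: r = e^(−kτ) = e^(−0.03984 × 35.9) = 0.2392
Before dose 6, 5 doses have been given (aged 1τ, 2τ, 3τ, 4τ, 5τ).
C_trough = C₀ × (r + r² + … + r^5) = C₀ × r(1−r^5)/(1−r)
        = 13.40 × 0.2392 × (1 − 0.0007831) / (1 − 0.2392) = 4.210 mg/L

4.21 mg/L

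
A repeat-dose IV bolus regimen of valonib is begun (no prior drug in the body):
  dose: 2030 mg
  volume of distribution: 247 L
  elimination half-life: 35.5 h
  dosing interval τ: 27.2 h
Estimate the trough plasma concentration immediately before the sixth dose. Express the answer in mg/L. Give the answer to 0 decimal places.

11 mg/L

C₀ per dose = Dose / Vd = 2030 / 247 = 8.219 mg/L
k = ln2 / t½ = 0.693147 / 35.5 = 0.01953 h⁻¹
Fraction remaining after one interval: r = e^(−kτ) = e^(−0.01953 × 27.2) = 0.5879
Before dose 6, 5 doses have been given (aged 1τ, 2τ, 3τ, 4τ, 5τ).
C_trough = C₀ × (r + r² + … + r^5) = C₀ × r(1−r^5)/(1−r)
        = 8.219 × 0.5879 × (1 − 0.07023) / (1 − 0.5879) = 10.90 mg/L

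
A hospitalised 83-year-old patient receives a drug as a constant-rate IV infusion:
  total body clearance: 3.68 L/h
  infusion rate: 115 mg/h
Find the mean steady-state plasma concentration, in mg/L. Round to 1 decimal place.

31.3 mg/L

At steady state Css = R₀ / CL = 115 / 3.680 = 31.25 mg/L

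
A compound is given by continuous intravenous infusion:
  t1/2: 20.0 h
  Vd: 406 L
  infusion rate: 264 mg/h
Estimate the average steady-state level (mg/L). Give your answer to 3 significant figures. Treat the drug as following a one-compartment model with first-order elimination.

k = ln2 / t½ = 0.693147 / 20.0 = 0.03466 h⁻¹
CL = k × Vd = 0.03466 × 406 = 14.07 L/h
At steady state Css = R₀ / CL = 264 / 14.07 = 18.76 mg/L

18.8 mg/L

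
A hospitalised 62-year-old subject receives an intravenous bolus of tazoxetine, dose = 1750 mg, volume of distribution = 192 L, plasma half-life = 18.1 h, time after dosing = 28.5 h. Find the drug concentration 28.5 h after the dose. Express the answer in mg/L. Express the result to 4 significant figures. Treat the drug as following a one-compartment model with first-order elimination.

C₀ = Dose / Vd = 1750 / 192 = 9.115 mg/L
k = ln2 / t½ = 0.693147 / 18.1 = 0.03830 h⁻¹
C = C₀ · e^(−k·t) = 9.115 × e^(−0.03830 × 28.5)
  = 9.115 × 0.3357 = 3.060 mg/L

3.060 mg/L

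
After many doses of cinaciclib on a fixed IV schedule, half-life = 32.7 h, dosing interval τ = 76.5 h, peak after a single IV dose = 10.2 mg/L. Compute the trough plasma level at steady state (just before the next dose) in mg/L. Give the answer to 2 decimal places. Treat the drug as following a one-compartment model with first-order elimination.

2.51 mg/L

k = ln2 / t½ = 0.693147 / 32.7 = 0.02120 h⁻¹
e^(−kτ) = e^(−0.02120 × 76.5) = 0.1975
Accumulation ratio R = 1 / (1 − e^(−kτ)) = 1 / (1 − 0.1975) = 1.246
Steady-state trough = C₀ × R × e^(−kτ) = 10.2 × 1.246 × 0.1975 = 2.510 mg/L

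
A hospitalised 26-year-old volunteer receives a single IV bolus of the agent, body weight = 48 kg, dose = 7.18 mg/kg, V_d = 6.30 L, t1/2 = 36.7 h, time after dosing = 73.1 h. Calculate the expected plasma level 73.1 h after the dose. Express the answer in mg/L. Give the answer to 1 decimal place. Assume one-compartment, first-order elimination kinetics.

13.8 mg/L

Total dose = 7.18 × 48 = 344.6 mg
C₀ = Dose / Vd = 344.6 / 6.30 = 54.70 mg/L
k = ln2 / t½ = 0.693147 / 36.7 = 0.01889 h⁻¹
C = C₀ · e^(−k·t) = 54.70 × e^(−0.01889 × 73.1)
  = 54.70 × 0.2514 = 13.75 mg/L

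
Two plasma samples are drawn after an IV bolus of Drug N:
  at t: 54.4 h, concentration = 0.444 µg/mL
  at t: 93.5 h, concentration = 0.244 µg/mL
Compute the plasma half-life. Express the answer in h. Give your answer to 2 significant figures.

45 h

k = ln(C₁/C₂) / (t₂ − t₁) = ln(0.444/0.244) / (93.5 − 54.4)
  = 0.5987 / 39.10 = 0.01531 h⁻¹
t½ = ln2 / k = 0.693147 / 0.01531 = 45.27 h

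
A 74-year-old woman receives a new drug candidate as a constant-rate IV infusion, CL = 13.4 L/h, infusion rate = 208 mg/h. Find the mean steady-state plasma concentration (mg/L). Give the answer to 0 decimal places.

At steady state Css = R₀ / CL = 208 / 13.40 = 15.52 mg/L

16 mg/L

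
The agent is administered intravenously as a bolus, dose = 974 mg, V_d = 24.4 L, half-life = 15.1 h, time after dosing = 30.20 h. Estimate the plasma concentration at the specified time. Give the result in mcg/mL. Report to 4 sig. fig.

C₀ = Dose / Vd = 974.0 / 24.4 = 39.92 mg/L
k = ln2 / t½ = 0.693147 / 15.1 = 0.04590 h⁻¹
t / t½ = 30.20 / 15.1 = 2 half-lives
C = C₀ × (1/2)^2 = 39.92 × 0.2500 = 9.980 mg/L
(9.980 mg/L = 9.980 mcg/mL)

9.980 mcg/mL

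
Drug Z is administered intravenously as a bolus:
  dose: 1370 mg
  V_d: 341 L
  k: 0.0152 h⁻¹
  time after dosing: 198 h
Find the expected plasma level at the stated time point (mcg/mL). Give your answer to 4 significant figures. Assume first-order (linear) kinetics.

C₀ = Dose / Vd = 1370 / 341 = 4.018 mg/L
C = C₀ · e^(−k·t) = 4.018 × e^(−0.01520 × 198)
  = 4.018 × 0.04931 = 0.1981 mg/L
(0.1981 mg/L = 0.1981 mcg/mL)

0.1981 mcg/mL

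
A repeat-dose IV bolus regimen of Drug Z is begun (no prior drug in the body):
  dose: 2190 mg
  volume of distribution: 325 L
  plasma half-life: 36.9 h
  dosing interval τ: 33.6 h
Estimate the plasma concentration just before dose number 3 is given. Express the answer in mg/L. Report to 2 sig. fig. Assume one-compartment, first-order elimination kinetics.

C₀ per dose = Dose / Vd = 2190 / 325 = 6.738 mg/L
k = ln2 / t½ = 0.693147 / 36.9 = 0.01878 h⁻¹
Fraction remaining after one interval: r = e^(−kτ) = e^(−0.01878 × 33.6) = 0.5321
Before dose 3, 2 doses have been given (aged 1τ, 2τ).
C_trough = C₀ × (r + r²) = 6.738 × (0.5321 + 0.2831) = 5.493 mg/L

5.5 mg/L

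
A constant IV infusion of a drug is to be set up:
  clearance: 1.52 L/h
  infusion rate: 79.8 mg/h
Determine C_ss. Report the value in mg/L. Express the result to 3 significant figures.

At steady state Css = R₀ / CL = 79.8 / 1.520 = 52.50 mg/L

52.5 mg/L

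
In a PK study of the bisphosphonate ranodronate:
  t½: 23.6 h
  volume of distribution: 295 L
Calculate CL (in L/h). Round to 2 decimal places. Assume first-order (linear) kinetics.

8.66 L/h

k = ln2 / t½ = 0.693147 / 23.6 = 0.02937 h⁻¹
CL = k × Vd = 0.02937 × 295 = 8.664 L/h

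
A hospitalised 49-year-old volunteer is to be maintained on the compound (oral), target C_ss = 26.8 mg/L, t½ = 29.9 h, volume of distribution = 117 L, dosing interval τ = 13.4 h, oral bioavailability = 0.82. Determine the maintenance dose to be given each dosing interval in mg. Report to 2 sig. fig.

1200 mg

k = ln2 / t½ = 0.693147 / 29.9 = 0.02318 h⁻¹
CL = k × Vd = 0.02318 × 117 = 2.712 L/h
At steady state, F × (Dose/τ) = Css × CL.
Dose = Css × CL × τ / F = 26.8 × 2.712 × 13.4 / 0.82 = 1188 mg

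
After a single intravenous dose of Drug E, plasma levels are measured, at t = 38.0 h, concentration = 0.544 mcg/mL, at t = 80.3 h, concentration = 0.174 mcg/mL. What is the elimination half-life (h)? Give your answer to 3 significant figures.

k = ln(C₁/C₂) / (t₂ − t₁) = ln(0.544/0.174) / (80.3 − 38.0)
  = 1.140 / 42.30 = 0.02695 h⁻¹
t½ = ln2 / k = 0.693147 / 0.02695 = 25.72 h

25.7 h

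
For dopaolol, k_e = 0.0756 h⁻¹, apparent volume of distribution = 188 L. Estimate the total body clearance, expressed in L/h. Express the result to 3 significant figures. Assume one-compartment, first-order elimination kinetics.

14.2 L/h

CL = k × Vd = 0.0756 × 188 = 14.21 L/h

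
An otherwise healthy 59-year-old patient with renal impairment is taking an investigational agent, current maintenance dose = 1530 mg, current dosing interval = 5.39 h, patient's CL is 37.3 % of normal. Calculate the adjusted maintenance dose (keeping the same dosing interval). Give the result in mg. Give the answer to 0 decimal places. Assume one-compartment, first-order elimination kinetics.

571 mg

To keep the same average steady-state level, dosing rate must scale with clearance.
CL ratio = 37.3 / 100 = 0.3730
New dose (same interval) = 1530 × 0.3730 = 570.7 mg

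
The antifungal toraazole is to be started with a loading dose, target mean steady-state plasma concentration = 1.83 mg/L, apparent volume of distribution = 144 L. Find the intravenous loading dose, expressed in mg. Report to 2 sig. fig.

LD = Css × Vd = 1.83 × 144 = 263.5 mg

260 mg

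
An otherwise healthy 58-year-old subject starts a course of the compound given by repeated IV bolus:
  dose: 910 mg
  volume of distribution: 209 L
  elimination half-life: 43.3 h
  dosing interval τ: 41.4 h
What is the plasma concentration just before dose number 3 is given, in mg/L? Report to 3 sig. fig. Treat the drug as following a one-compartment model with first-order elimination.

3.40 mg/L

C₀ per dose = Dose / Vd = 910 / 209 = 4.354 mg/L
k = ln2 / t½ = 0.693147 / 43.3 = 0.01601 h⁻¹
Fraction remaining after one interval: r = e^(−kτ) = e^(−0.01601 × 41.4) = 0.5154
Before dose 3, 2 doses have been given (aged 1τ, 2τ).
C_trough = C₀ × (r + r²) = 4.354 × (0.5154 + 0.2656) = 3.400 mg/L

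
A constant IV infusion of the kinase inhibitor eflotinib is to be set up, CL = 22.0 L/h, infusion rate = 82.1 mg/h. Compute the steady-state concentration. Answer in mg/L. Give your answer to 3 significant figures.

3.73 mg/L

At steady state Css = R₀ / CL = 82.1 / 22.00 = 3.732 mg/L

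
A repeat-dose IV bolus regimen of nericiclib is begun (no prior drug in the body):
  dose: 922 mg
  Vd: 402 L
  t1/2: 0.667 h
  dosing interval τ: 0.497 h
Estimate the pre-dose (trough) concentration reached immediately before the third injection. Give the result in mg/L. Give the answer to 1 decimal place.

2.2 mg/L

C₀ per dose = Dose / Vd = 922 / 402 = 2.294 mg/L
k = ln2 / t½ = 0.693147 / 0.667 = 1.039 h⁻¹
Fraction remaining after one interval: r = e^(−kτ) = e^(−1.039 × 0.497) = 0.5967
Before dose 3, 2 doses have been given (aged 1τ, 2τ).
C_trough = C₀ × (r + r²) = 2.294 × (0.5967 + 0.3561) = 2.186 mg/L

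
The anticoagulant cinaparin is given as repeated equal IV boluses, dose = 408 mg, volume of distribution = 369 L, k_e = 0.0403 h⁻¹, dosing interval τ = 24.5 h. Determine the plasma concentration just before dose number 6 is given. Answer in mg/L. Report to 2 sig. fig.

0.65 mg/L

C₀ per dose = Dose / Vd = 408 / 369 = 1.106 mg/L
Fraction remaining after one interval: r = e^(−kτ) = e^(−0.04030 × 24.5) = 0.3726
Before dose 6, 5 doses have been given (aged 1τ, 2τ, 3τ, 4τ, 5τ).
C_trough = C₀ × (r + r² + … + r^5) = C₀ × r(1−r^5)/(1−r)
        = 1.106 × 0.3726 × (1 − 0.007181) / (1 − 0.3726) = 0.6521 mg/L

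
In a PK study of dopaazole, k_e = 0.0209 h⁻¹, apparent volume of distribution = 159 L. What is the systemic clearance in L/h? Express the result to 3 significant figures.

CL = k × Vd = 0.0209 × 159 = 3.323 L/h

3.32 L/h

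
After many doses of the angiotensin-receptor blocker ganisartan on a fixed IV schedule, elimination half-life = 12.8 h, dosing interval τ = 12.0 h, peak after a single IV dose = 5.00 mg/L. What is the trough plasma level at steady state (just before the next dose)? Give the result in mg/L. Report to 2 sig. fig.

5.5 mg/L

k = ln2 / t½ = 0.693147 / 12.8 = 0.05415 h⁻¹
e^(−kτ) = e^(−0.05415 × 12.0) = 0.5222
Accumulation ratio R = 1 / (1 − e^(−kτ)) = 1 / (1 − 0.5222) = 2.093
Steady-state trough = C₀ × R × e^(−kτ) = 5.00 × 2.093 × 0.5222 = 5.465 mg/L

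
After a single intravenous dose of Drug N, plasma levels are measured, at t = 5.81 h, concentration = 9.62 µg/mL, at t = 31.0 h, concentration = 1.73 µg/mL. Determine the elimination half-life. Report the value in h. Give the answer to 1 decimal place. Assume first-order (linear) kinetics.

10.2 h

k = ln(C₁/C₂) / (t₂ − t₁) = ln(9.62/1.73) / (31.0 − 5.81)
  = 1.716 / 25.19 = 0.06812 h⁻¹
t½ = ln2 / k = 0.693147 / 0.06812 = 10.18 h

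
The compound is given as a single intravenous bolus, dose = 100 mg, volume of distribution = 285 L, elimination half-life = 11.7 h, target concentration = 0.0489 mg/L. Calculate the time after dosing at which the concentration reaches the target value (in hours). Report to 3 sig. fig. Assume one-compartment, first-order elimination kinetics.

C₀ = Dose / Vd = 100.0 / 285 = 0.3509 mg/L
k = ln2 / t½ = 0.693147 / 11.7 = 0.05924 h⁻¹
t = ln(C₀ / C) / k = ln(0.3509 / 0.0489) / 0.05924
  = ln(7.176) / 0.05924 = 1.971 / 0.05924 = 33.27 h

33.3 h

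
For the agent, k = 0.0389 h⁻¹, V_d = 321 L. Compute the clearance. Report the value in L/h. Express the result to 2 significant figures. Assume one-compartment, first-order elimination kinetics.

CL = k × Vd = 0.0389 × 321 = 12.49 L/h

12 L/h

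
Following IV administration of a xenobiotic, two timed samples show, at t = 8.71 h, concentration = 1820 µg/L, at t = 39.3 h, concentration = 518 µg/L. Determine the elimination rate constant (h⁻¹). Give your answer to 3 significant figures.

k = ln(C₁/C₂) / (t₂ − t₁) = ln(1820/518) / (39.3 − 8.71)
  = 1.257 / 30.59 = 0.04109 h⁻¹

0.0411 h⁻¹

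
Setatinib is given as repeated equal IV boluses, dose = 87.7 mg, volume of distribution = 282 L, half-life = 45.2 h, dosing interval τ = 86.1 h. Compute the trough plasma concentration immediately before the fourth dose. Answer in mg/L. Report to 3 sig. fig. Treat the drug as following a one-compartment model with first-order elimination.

C₀ per dose = Dose / Vd = 87.7 / 282 = 0.3110 mg/L
k = ln2 / t½ = 0.693147 / 45.2 = 0.01534 h⁻¹
Fraction remaining after one interval: r = e^(−kτ) = e^(−0.01534 × 86.1) = 0.2669
Before dose 4, 3 doses have been given (aged 1τ, 2τ, 3τ).
C_trough = C₀ × (r + r² + … + r^3) = C₀ × r(1−r^3)/(1−r)
        = 0.3110 × 0.2669 × (1 − 0.01901) / (1 − 0.2669) = 0.1111 mg/L

0.111 mg/L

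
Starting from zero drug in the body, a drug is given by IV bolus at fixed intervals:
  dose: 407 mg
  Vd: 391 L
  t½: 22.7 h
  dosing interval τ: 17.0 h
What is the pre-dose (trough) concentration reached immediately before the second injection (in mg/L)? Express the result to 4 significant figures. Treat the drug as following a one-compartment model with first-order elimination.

C₀ per dose = Dose / Vd = 407 / 391 = 1.041 mg/L
k = ln2 / t½ = 0.693147 / 22.7 = 0.03054 h⁻¹
Fraction remaining after one interval: r = e^(−kτ) = e^(−0.03054 × 17.0) = 0.5950
Before dose 2, 1 dose has been given (aged 1τ).
C_trough = C₀ × r = 1.041 × 0.5950 = 0.6194 mg/L

0.6194 mg/L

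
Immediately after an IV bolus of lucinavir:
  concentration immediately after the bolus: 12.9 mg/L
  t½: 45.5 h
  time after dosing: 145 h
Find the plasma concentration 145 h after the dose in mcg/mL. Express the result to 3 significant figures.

1.42 mcg/mL

k = ln2 / t½ = 0.693147 / 45.5 = 0.01523 h⁻¹
C = C₀ · e^(−k·t) = 12.90 × e^(−0.01523 × 145)
  = 12.90 × 0.1099 = 1.418 mg/L
(1.418 mg/L = 1.418 mcg/mL)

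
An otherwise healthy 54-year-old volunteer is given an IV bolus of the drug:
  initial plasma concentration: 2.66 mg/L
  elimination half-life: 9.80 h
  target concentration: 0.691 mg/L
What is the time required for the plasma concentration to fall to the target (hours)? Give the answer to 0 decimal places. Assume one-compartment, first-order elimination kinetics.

19 h

k = ln2 / t½ = 0.693147 / 9.80 = 0.07073 h⁻¹
t = ln(C₀ / C) / k = ln(2.660 / 0.691) / 0.07073
  = ln(3.849) / 0.07073 = 1.348 / 0.07073 = 19.06 h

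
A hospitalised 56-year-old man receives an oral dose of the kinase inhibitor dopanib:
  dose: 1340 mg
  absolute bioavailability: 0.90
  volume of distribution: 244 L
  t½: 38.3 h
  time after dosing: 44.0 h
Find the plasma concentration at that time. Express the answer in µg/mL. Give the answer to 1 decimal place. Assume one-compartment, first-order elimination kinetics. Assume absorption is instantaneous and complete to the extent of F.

Amount reaching circulation = F × Dose = 0.90 × 1340 = 1206 mg
C₀ = F·Dose / Vd = 1206 / 244 = 4.943 mg/L
k = ln2 / t½ = 0.693147 / 38.3 = 0.01810 h⁻¹
C = C₀ · e^(−k·t) = 4.943 × e^(−0.01810 × 44.0)
  = 4.943 × 0.4509 = 2.229 mg/L
(2.229 mg/L = 2.229 µg/mL)

2.2 µg/mL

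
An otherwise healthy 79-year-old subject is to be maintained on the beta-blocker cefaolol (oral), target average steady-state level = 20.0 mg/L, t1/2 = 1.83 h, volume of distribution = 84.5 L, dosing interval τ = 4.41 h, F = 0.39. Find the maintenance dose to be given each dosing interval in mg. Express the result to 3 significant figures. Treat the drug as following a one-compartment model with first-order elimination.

7240 mg

k = ln2 / t½ = 0.693147 / 1.83 = 0.3788 h⁻¹
CL = k × Vd = 0.3788 × 84.5 = 32.01 L/h
At steady state, F × (Dose/τ) = Css × CL.
Dose = Css × CL × τ / F = 20.0 × 32.01 × 4.41 / 0.39 = 7239 mg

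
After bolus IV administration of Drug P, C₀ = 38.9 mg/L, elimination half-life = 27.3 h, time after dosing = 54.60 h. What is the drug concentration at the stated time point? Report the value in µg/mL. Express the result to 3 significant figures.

k = ln2 / t½ = 0.693147 / 27.3 = 0.02539 h⁻¹
t / t½ = 54.60 / 27.3 = 2 half-lives
C = C₀ × (1/2)^2 = 38.90 × 0.2500 = 9.725 mg/L
(9.725 mg/L = 9.725 µg/mL)

9.73 µg/mL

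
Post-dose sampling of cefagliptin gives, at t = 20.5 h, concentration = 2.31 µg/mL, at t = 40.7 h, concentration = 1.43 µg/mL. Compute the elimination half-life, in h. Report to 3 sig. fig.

29.2 h

k = ln(C₁/C₂) / (t₂ − t₁) = ln(2.31/1.43) / (40.7 − 20.5)
  = 0.4796 / 20.20 = 0.02374 h⁻¹
t½ = ln2 / k = 0.693147 / 0.02374 = 29.20 h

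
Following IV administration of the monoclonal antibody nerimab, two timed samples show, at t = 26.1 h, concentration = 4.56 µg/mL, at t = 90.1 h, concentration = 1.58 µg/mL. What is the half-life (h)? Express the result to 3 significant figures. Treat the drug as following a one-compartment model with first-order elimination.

k = ln(C₁/C₂) / (t₂ − t₁) = ln(4.56/1.58) / (90.1 − 26.1)
  = 1.060 / 64.00 = 0.01656 h⁻¹
t½ = ln2 / k = 0.693147 / 0.01656 = 41.86 h

41.9 h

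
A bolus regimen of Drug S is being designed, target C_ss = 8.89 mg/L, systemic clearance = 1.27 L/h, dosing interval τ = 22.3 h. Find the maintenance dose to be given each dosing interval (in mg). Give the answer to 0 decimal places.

252 mg

At steady state, Dose/τ = Css × CL.
Dose = Css × CL × τ = 8.89 × 1.270 × 22.3 = 251.8 mg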